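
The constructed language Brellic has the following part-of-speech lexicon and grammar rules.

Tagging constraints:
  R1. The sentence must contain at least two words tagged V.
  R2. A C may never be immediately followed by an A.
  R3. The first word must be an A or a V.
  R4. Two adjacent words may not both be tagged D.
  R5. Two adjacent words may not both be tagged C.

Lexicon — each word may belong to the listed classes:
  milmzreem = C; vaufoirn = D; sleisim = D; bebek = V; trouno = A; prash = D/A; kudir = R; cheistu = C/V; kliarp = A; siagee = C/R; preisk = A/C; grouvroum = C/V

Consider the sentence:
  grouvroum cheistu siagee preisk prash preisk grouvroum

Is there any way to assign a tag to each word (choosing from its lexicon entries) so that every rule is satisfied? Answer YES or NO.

YES

Candidates per position — 1:grouvroum {C,V}; 2:cheistu {C,V}; 3:siagee {C,R}; 4:preisk {A,C}; 5:prash {D,A}; 6:preisk {A,C}; 7:grouvroum {C,V}.
One satisfying assignment: V C R A A C V.
Check: rule 1 satisfied; rule 2 satisfied; rule 3 satisfied; rule 4 satisfied; rule 5 satisfied.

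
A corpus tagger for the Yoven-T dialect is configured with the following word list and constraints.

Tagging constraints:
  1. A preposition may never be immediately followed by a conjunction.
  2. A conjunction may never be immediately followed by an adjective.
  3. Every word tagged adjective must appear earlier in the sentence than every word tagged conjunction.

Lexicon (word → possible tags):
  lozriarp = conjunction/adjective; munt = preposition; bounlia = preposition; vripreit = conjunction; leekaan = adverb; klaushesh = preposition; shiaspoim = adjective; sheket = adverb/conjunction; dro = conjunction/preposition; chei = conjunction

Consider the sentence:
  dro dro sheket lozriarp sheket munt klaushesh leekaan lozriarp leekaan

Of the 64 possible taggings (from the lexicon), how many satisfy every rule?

Candidates per position — 1:dro {conjunction,preposition}; 2:dro {conjunction,preposition}; 3:sheket {adverb,conjunction}; 4:lozriarp {conjunction,adjective}; 5:sheket {adverb,conjunction}; 6:munt {preposition}; 7:klaushesh {preposition}; 8:leekaan {adverb}; 9:lozriarp {conjunction,adjective}; 10:leekaan {adverb}.
There are 64 candidate sequences in total.
Checking each against the rules leaves 11 sequences.
Count = 11.

11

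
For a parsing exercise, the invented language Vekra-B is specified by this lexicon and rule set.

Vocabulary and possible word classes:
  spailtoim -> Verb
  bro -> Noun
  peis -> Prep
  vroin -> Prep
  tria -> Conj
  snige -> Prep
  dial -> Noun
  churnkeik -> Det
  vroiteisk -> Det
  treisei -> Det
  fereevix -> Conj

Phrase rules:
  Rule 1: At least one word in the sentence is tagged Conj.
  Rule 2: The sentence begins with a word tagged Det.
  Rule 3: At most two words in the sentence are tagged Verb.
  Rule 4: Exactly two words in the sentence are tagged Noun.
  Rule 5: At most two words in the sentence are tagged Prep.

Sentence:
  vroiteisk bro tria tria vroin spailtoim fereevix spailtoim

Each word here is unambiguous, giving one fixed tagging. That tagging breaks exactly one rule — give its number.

4

Fixed tagging: Det Noun Conj Conj Prep Verb Conj Verb.
Checking each rule: R1 holds, R2 holds, R3 holds, R4 violated, R5 holds.
Only rule 4 fails.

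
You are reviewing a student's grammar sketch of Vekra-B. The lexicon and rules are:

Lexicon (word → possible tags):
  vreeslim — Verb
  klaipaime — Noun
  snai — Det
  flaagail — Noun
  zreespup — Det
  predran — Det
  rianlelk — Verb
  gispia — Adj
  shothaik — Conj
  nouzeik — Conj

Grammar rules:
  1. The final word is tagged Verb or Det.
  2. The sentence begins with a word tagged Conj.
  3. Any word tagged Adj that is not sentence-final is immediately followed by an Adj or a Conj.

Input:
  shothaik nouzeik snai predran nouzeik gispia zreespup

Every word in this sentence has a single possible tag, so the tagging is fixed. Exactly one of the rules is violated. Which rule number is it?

3

Fixed tagging: Conj Conj Det Det Conj Adj Det.
Checking each rule: R1 ok, R2 ok, R3 fails.
Only rule 3 fails.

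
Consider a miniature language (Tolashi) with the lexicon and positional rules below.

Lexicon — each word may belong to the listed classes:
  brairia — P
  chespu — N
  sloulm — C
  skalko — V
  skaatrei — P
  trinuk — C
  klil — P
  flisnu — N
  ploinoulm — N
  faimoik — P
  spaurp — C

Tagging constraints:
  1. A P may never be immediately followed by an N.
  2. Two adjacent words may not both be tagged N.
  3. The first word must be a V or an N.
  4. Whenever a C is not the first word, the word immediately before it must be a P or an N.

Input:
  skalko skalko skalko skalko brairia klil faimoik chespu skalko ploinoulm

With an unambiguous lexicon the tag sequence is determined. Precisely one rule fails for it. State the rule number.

1

Fixed tagging: V V V V P P P N V N.
Rule check: R1 violated, R2 holds, R3 holds, R4 holds.
Only rule 1 fails.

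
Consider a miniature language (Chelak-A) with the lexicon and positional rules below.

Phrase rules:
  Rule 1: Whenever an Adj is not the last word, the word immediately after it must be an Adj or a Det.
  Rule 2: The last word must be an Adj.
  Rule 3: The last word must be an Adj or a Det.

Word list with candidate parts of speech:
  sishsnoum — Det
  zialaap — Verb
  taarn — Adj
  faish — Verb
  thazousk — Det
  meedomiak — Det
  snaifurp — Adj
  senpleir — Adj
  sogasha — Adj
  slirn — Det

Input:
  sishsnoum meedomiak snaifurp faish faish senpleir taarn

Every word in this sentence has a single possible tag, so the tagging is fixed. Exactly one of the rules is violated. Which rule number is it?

1

Fixed tagging: Det Det Adj Verb Verb Adj Adj.
Checking each rule: R1 fail, R2 pass, R3 pass.
Only rule 1 fails.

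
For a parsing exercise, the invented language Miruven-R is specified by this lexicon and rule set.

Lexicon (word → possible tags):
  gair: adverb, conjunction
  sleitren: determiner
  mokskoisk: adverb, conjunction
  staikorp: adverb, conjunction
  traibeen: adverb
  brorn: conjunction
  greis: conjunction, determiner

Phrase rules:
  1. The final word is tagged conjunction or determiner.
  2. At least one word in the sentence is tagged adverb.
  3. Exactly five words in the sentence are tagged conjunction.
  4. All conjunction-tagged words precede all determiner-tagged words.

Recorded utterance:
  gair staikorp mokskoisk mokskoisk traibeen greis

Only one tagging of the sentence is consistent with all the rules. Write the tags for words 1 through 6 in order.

conjunction conjunction conjunction conjunction adverb conjunction

Candidates per position — 1:gair {adverb,conjunction}; 2:staikorp {adverb,conjunction}; 3:mokskoisk {adverb,conjunction}; 4:mokskoisk {adverb,conjunction}; 5:traibeen {adverb}; 6:greis {conjunction,determiner}.
Position 1: tagging it adverb would leave rule 3 unsatisfiable, so it must be conjunction.
Position 2: tagging it adverb would leave rule 3 unsatisfiable, so it must be conjunction.
Position 3: tagging it adverb would leave rule 3 unsatisfiable, so it must be conjunction.
Position 4: tagging it adverb would leave rule 3 unsatisfiable, so it must be conjunction.
Position 6: tagging it determiner would leave rule 3 unsatisfiable, so it must be conjunction.
The only consistent sequence is: conjunction conjunction conjunction conjunction adverb conjunction.
Checking: rule 1 ✓; rule 2 ✓; rule 3 ✓; rule 4 ✓.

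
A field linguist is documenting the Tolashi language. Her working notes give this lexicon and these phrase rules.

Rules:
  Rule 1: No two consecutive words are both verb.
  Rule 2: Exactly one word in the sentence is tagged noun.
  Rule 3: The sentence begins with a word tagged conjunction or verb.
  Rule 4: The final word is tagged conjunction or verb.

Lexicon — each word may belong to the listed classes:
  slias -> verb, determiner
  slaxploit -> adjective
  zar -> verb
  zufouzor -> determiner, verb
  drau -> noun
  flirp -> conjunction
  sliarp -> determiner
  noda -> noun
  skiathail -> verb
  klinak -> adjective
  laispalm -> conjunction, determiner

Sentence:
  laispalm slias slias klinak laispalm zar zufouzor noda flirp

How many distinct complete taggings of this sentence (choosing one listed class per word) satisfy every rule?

Candidates per position — 1:laispalm {conjunction,determiner}; 2:slias {verb,determiner}; 3:slias {verb,determiner}; 4:klinak {adjective}; 5:laispalm {conjunction,determiner}; 6:zar {verb}; 7:zufouzor {determiner,verb}; 8:noda {noun}; 9:flirp {conjunction}.
There are 32 candidate sequences in total.
Checking each against the rules leaves 6 sequences.
Count = 6.

6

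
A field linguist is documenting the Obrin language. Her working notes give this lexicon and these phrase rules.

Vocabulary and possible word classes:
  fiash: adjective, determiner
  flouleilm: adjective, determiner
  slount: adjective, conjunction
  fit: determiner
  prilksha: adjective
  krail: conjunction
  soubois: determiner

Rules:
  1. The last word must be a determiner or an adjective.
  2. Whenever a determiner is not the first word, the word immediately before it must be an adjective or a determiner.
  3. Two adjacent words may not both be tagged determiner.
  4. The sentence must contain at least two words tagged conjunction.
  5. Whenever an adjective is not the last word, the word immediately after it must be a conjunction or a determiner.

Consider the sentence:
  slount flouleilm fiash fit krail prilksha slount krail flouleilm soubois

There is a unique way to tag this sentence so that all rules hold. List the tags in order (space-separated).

Candidates per position — 1:slount {adjective,conjunction}; 2:flouleilm {adjective,determiner}; 3:fiash {adjective,determiner}; 4:fit {determiner}; 5:krail {conjunction}; 6:prilksha {adjective}; 7:slount {adjective,conjunction}; 8:krail {conjunction}; 9:flouleilm {adjective,determiner}; 10:soubois {determiner}.
At position 3, choosing determiner makes rule 3 impossible to satisfy; hence adjective.
At position 7, choosing adjective makes rule 5 impossible to satisfy; hence conjunction.
At position 9, choosing determiner makes rule 2 impossible to satisfy; hence adjective.
At position 2, choosing adjective makes rule 5 impossible to satisfy; hence determiner.
At position 1, choosing conjunction makes rule 2 impossible to satisfy; hence adjective.
So the tagging must be: adjective determiner adjective determiner conjunction adjective conjunction conjunction adjective determiner.
Check: rule 1 ok; rule 2 ok; rule 3 ok; rule 4 ok; rule 5 ok.

adjective determiner adjective determiner conjunction adjective conjunction conjunction adjective determiner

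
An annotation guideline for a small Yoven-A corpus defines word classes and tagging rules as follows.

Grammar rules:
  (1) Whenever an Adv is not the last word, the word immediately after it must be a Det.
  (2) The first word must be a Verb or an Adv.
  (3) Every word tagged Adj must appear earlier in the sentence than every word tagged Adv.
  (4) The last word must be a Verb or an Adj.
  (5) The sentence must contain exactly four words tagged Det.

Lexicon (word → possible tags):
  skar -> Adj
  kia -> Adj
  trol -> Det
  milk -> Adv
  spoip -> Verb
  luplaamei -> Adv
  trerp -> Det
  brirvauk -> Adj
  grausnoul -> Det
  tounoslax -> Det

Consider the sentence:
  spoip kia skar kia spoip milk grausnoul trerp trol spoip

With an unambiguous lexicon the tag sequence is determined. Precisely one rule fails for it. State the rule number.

5

Fixed tagging: Verb Adj Adj Adj Verb Adv Det Det Det Verb.
Checking each rule: R1 pass, R2 pass, R3 pass, R4 pass, R5 fail.
Only rule 5 fails.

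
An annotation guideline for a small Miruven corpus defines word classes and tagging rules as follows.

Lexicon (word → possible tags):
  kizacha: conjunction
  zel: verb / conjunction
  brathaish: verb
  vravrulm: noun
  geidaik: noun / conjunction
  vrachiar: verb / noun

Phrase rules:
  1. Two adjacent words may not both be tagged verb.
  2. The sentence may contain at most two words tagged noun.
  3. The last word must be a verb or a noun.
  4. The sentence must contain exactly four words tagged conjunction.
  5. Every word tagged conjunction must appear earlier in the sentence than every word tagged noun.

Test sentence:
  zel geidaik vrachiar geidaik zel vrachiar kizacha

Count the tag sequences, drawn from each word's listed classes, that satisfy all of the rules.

Candidates per position — 1:zel {verb,conjunction}; 2:geidaik {noun,conjunction}; 3:vrachiar {verb,noun}; 4:geidaik {noun,conjunction}; 5:zel {verb,conjunction}; 6:vrachiar {verb,noun}; 7:kizacha {conjunction}.
There are 64 candidate sequences in total.
Rule 3 cannot be satisfied by any choice of tags from the lexicon.
So there is no consistent tagging.
Count = 0.

0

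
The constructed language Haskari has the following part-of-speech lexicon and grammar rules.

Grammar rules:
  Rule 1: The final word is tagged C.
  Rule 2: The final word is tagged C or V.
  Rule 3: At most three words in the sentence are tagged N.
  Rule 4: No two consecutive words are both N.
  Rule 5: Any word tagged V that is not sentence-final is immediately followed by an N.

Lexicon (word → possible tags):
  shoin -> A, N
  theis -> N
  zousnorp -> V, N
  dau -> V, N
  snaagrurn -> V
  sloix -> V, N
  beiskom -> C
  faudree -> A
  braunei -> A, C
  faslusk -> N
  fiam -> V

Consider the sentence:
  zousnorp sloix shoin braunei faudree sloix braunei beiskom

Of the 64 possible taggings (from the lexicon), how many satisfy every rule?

Candidates per position — 1:zousnorp {V,N}; 2:sloix {V,N}; 3:shoin {A,N}; 4:braunei {A,C}; 5:faudree {A}; 6:sloix {V,N}; 7:braunei {A,C}; 8:beiskom {C}.
There are 64 candidate sequences in total.
Checking each against the rules leaves 8 sequences.
Count = 8.

8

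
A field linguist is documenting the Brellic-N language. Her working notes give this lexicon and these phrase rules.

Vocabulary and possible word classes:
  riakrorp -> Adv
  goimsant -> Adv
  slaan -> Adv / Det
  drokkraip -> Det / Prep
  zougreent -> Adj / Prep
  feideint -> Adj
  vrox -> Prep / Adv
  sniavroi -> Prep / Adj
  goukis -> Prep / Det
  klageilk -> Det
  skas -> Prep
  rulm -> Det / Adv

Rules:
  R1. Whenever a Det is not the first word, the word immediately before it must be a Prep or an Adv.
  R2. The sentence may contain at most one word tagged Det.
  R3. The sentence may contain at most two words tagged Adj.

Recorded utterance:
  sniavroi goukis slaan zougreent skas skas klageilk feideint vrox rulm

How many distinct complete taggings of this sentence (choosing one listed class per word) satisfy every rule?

6

Candidates per position — 1:sniavroi {Prep,Adj}; 2:goukis {Prep,Det}; 3:slaan {Adv,Det}; 4:zougreent {Adj,Prep}; 5:skas {Prep}; 6:skas {Prep}; 7:klageilk {Det}; 8:feideint {Adj}; 9:vrox {Prep,Adv}; 10:rulm {Det,Adv}.
There are 64 candidate sequences in total.
Checking each against the rules leaves 6 sequences.
Count = 6.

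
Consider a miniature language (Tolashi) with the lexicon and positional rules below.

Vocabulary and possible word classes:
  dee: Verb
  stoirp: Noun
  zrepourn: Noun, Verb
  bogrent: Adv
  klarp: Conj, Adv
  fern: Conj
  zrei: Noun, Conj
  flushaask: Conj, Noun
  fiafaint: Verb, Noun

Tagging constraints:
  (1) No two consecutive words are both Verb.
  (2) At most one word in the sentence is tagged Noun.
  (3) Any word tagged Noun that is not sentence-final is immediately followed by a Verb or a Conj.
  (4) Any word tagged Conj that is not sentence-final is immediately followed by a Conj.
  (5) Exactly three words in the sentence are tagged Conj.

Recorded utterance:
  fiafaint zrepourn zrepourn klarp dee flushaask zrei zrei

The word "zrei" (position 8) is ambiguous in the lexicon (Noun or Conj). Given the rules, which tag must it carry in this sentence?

Conj

Candidates per position — 1:fiafaint {Verb,Noun}; 2:zrepourn {Noun,Verb}; 3:zrepourn {Noun,Verb}; 4:klarp {Conj,Adv}; 5:dee {Verb}; 6:flushaask {Conj,Noun}; 7:zrei {Noun,Conj}; 8:zrei {Noun,Conj}.
At position 4, choosing Conj makes rule 4 impossible to satisfy; hence Adv.
At position 6, choosing Noun makes rule 5 impossible to satisfy; hence Conj.
At position 7, choosing Noun makes rule 4 impossible to satisfy; hence Conj.
At position 8, choosing Noun makes rule 4 impossible to satisfy; hence Conj.
At position 3, choosing Noun makes rule 3 impossible to satisfy; hence Verb.
At position 2, choosing Verb makes rule 1 impossible to satisfy; hence Noun.
At position 1, choosing Noun makes rule 2 impossible to satisfy; hence Verb.
The unique satisfying tagging is: Verb Noun Verb Adv Verb Conj Conj Conj.
Rule-by-rule: rule 1 ok; rule 2 ok; rule 3 ok; rule 4 ok; rule 5 ok.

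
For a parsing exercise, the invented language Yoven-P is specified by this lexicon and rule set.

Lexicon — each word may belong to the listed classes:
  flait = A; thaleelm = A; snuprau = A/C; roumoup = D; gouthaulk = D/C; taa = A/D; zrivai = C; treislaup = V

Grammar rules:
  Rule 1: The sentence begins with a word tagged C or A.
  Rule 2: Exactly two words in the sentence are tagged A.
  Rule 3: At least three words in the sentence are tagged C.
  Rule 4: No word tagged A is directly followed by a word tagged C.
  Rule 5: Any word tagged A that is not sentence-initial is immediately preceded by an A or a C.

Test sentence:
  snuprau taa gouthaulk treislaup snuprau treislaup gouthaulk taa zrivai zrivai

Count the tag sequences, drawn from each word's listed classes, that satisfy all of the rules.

Candidates per position — 1:snuprau {A,C}; 2:taa {A,D}; 3:gouthaulk {D,C}; 4:treislaup {V}; 5:snuprau {A,C}; 6:treislaup {V}; 7:gouthaulk {D,C}; 8:taa {A,D}; 9:zrivai {C}; 10:zrivai {C}.
There are 64 candidate sequences in total.
The sequences that satisfy every rule: A A D V C V D D C C; A A D V C V C D C C.
Count = 2.

2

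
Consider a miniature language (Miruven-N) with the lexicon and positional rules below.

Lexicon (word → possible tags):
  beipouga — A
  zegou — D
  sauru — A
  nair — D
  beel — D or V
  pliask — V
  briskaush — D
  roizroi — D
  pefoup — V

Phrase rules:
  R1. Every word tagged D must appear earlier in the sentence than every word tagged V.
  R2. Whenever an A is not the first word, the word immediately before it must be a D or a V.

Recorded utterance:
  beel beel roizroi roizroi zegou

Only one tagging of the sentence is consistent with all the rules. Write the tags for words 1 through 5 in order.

D D D D D

Candidates per position — 1:beel {D,V}; 2:beel {D,V}; 3:roizroi {D}; 4:roizroi {D}; 5:zegou {D}.
At position 1, choosing V makes rule 1 impossible to satisfy; hence D.
At position 2, choosing V makes rule 1 impossible to satisfy; hence D.
The unique satisfying tagging is: D D D D D.
Check: rule 1 ✓; rule 2 ✓.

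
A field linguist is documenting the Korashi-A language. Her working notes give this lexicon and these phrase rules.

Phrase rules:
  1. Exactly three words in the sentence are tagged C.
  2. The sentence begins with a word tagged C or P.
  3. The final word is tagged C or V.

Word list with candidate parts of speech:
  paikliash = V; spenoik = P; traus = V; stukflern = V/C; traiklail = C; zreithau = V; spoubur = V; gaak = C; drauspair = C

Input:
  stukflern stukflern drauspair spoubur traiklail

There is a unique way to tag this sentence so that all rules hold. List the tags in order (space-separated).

Candidates per position — 1:stukflern {V,C}; 2:stukflern {V,C}; 3:drauspair {C}; 4:spoubur {V}; 5:traiklail {C}.
Position 1: V is ruled out by rule 2; that leaves C.
Position 2: C is ruled out by rule 1; that leaves V.
The only consistent sequence is: C V C V C.
Rule-by-rule: rule 1 ok; rule 2 ok; rule 3 ok.

C V C V C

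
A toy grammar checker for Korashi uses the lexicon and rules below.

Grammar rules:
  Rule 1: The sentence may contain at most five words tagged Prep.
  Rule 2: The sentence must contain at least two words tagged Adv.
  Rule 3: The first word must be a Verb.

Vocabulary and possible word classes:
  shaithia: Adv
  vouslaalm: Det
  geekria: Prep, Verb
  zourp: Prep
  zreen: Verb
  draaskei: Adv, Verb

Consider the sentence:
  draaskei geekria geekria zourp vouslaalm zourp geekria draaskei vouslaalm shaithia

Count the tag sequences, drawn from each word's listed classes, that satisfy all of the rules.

8

Candidates per position — 1:draaskei {Adv,Verb}; 2:geekria {Prep,Verb}; 3:geekria {Prep,Verb}; 4:zourp {Prep}; 5:vouslaalm {Det}; 6:zourp {Prep}; 7:geekria {Prep,Verb}; 8:draaskei {Adv,Verb}; 9:vouslaalm {Det}; 10:shaithia {Adv}.
There are 32 candidate sequences in total.
Checking each against the rules leaves 8 sequences.
Count = 8.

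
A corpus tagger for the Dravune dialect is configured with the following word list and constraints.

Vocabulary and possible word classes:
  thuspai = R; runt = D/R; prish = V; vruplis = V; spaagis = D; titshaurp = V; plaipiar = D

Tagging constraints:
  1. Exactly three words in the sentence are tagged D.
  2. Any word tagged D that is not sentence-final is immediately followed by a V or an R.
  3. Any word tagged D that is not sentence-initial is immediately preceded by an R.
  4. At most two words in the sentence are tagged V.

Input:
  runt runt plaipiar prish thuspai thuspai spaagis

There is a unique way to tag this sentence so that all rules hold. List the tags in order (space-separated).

D R D V R R D

Candidates per position — 1:runt {D,R}; 2:runt {D,R}; 3:plaipiar {D}; 4:prish {V}; 5:thuspai {R}; 6:thuspai {R}; 7:spaagis {D}.
If word 2 were D, no tagging could satisfy rule 2; so word 2 is R.
If word 1 were R, no tagging could satisfy rule 1; so word 1 is D.
So the tagging must be: D R D V R R D.
Checking: rule 1 satisfied; rule 2 satisfied; rule 3 satisfied; rule 4 satisfied.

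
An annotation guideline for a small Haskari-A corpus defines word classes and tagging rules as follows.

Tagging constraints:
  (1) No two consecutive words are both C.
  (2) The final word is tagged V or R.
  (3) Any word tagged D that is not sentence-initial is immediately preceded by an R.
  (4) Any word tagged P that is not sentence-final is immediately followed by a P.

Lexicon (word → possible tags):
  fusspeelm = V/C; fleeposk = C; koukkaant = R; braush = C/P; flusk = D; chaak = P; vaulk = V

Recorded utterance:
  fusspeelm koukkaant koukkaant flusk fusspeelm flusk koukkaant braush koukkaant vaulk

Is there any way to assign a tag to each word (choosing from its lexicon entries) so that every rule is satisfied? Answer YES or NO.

Candidates per position — 1:fusspeelm {V,C}; 2:koukkaant {R}; 3:koukkaant {R}; 4:flusk {D}; 5:fusspeelm {V,C}; 6:flusk {D}; 7:koukkaant {R}; 8:braush {C,P}; 9:koukkaant {R}; 10:vaulk {V}.
Rule 3 cannot be satisfied by any choice of tags from the lexicon.
So there is no consistent tagging.

NO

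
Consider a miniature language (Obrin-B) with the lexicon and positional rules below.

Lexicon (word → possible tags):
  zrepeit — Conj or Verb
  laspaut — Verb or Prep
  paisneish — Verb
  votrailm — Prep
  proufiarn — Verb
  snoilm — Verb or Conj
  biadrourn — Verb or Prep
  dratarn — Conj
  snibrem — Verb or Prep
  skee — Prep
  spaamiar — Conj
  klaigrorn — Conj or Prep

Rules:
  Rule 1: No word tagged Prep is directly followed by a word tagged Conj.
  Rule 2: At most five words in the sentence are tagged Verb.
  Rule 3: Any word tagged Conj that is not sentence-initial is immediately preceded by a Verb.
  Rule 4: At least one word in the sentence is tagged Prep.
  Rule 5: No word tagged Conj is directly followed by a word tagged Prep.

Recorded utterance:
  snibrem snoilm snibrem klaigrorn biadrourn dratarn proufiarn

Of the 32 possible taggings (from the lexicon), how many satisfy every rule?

6

Candidates per position — 1:snibrem {Verb,Prep}; 2:snoilm {Verb,Conj}; 3:snibrem {Verb,Prep}; 4:klaigrorn {Conj,Prep}; 5:biadrourn {Verb,Prep}; 6:dratarn {Conj}; 7:proufiarn {Verb}.
There are 32 candidate sequences in total.
Checking each against the rules leaves 6 sequences.
Count = 6.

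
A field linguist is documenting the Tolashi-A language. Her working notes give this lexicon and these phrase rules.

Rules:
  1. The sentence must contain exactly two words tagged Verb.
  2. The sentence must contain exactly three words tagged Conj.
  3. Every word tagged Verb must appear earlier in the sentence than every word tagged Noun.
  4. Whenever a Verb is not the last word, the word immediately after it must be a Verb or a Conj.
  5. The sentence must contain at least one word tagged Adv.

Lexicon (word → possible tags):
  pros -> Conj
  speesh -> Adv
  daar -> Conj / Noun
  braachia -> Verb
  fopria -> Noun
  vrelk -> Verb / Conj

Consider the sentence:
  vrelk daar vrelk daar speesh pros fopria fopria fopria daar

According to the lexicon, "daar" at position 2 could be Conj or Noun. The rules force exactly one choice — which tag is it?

Conj

Candidates per position — 1:vrelk {Verb,Conj}; 2:daar {Conj,Noun}; 3:vrelk {Verb,Conj}; 4:daar {Conj,Noun}; 5:speesh {Adv}; 6:pros {Conj}; 7:fopria {Noun}; 8:fopria {Noun}; 9:fopria {Noun}; 10:daar {Conj,Noun}.
If word 1 were Conj, no tagging could satisfy rule 1; so word 1 is Verb.
If word 2 were Noun, no tagging could satisfy rule 4; so word 2 is Conj.
If word 3 were Conj, no tagging could satisfy rule 1; so word 3 is Verb.
If word 4 were Noun, no tagging could satisfy rule 4; so word 4 is Conj.
If word 10 were Conj, no tagging could satisfy rule 2; so word 10 is Noun.
So the tagging must be: Verb Conj Verb Conj Adv Conj Noun Noun Noun Noun.
Rule-by-rule: rule 1 ✓; rule 2 ✓; rule 3 ✓; rule 4 ✓; rule 5 ✓.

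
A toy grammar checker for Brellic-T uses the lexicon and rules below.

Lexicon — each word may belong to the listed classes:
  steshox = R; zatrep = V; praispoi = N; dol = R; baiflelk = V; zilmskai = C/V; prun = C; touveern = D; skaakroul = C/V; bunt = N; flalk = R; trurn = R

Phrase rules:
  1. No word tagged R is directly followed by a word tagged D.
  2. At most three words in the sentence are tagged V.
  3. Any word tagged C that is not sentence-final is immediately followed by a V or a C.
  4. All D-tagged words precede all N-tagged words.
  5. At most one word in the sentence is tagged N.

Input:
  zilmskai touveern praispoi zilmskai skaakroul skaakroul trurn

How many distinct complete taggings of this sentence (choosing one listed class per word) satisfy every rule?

Candidates per position — 1:zilmskai {C,V}; 2:touveern {D}; 3:praispoi {N}; 4:zilmskai {C,V}; 5:skaakroul {C,V}; 6:skaakroul {C,V}; 7:trurn {R}.
There are 16 candidate sequences in total.
The sequences that satisfy every rule: V D N C C V R; V D N C V V R; V D N V C V R.
Count = 3.

3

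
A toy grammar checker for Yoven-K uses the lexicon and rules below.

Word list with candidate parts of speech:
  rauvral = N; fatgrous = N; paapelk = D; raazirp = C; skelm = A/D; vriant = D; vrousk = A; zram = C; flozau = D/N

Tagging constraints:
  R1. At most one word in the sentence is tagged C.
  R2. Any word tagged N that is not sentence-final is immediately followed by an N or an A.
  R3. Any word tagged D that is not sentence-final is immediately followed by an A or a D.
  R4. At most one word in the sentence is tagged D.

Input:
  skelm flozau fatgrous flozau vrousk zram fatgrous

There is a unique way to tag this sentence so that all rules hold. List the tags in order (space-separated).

Candidates per position — 1:skelm {A,D}; 2:flozau {D,N}; 3:fatgrous {N}; 4:flozau {D,N}; 5:vrousk {A}; 6:zram {C}; 7:fatgrous {N}.
At position 1, choosing D makes rule 3 impossible to satisfy; hence A.
At position 2, choosing D makes rule 3 impossible to satisfy; hence N.
At position 4, choosing D makes rule 2 impossible to satisfy; hence N.
That leaves exactly one tagging: A N N N A C N.
Verifying each rule — rule 1 holds; rule 2 holds; rule 3 holds; rule 4 holds.

A N N N A C N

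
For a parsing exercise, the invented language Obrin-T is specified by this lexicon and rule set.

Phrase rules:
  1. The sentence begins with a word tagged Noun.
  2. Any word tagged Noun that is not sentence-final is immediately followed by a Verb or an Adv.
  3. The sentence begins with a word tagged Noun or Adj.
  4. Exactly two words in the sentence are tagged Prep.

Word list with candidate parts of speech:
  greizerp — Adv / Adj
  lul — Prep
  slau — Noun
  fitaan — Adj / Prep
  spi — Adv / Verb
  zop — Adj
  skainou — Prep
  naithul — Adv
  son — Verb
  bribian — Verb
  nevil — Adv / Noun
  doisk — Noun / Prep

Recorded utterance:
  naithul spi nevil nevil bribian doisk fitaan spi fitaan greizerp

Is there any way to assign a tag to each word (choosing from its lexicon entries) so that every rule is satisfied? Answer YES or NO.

NO

Candidates per position — 1:naithul {Adv}; 2:spi {Adv,Verb}; 3:nevil {Adv,Noun}; 4:nevil {Adv,Noun}; 5:bribian {Verb}; 6:doisk {Noun,Prep}; 7:fitaan {Adj,Prep}; 8:spi {Adv,Verb}; 9:fitaan {Adj,Prep}; 10:greizerp {Adv,Adj}.
Rule 1 cannot be satisfied by any choice of tags from the lexicon.
So there is no consistent tagging.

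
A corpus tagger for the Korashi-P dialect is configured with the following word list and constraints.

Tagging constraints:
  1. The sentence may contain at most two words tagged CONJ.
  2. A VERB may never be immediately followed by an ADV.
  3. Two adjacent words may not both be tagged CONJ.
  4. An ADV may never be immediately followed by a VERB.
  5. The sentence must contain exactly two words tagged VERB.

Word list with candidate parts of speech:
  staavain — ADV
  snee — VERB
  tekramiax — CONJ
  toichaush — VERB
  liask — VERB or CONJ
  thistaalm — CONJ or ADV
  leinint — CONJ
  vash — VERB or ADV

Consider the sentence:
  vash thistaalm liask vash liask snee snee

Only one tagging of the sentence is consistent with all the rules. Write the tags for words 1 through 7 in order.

Candidates per position — 1:vash {VERB,ADV}; 2:thistaalm {CONJ,ADV}; 3:liask {VERB,CONJ}; 4:vash {VERB,ADV}; 5:liask {VERB,CONJ}; 6:snee {VERB}; 7:snee {VERB}.
Word 1 cannot be VERB — rule 5 would then fail for every completion. It is ADV.
Word 3 cannot be VERB — rule 5 would then fail for every completion. It is CONJ.
Word 4 cannot be VERB — rule 5 would then fail for every completion. It is ADV.
Word 5 cannot be VERB — rule 4 would then fail for every completion. It is CONJ.
Word 2 cannot be CONJ — rule 1 would then fail for every completion. It is ADV.
The unique satisfying tagging is: ADV ADV CONJ ADV CONJ VERB VERB.
Rule-by-rule: rule 1 ✓; rule 2 ✓; rule 3 ✓; rule 4 ✓; rule 5 ✓.

ADV ADV CONJ ADV CONJ VERB VERB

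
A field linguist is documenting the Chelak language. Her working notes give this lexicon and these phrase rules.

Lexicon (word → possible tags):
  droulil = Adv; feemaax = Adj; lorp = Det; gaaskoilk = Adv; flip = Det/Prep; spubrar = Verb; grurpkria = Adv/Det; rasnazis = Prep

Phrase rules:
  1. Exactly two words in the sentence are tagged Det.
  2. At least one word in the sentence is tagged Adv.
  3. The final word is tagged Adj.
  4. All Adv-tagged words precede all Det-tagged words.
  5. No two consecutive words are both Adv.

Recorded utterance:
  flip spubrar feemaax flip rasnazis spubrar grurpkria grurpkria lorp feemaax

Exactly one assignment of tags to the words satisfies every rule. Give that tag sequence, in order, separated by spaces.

Candidates per position — 1:flip {Det,Prep}; 2:spubrar {Verb}; 3:feemaax {Adj}; 4:flip {Det,Prep}; 5:rasnazis {Prep}; 6:spubrar {Verb}; 7:grurpkria {Adv,Det}; 8:grurpkria {Adv,Det}; 9:lorp {Det}; 10:feemaax {Adj}.
The remaining ambiguous positions (1, 4, 7, 8) are resolved jointly — only one combination satisfies every rule.
So the tagging must be: Prep Verb Adj Prep Prep Verb Adv Det Det Adj.
Check: rule 1 ✓; rule 2 ✓; rule 3 ✓; rule 4 ✓; rule 5 ✓.

Prep Verb Adj Prep Prep Verb Adv Det Det Adj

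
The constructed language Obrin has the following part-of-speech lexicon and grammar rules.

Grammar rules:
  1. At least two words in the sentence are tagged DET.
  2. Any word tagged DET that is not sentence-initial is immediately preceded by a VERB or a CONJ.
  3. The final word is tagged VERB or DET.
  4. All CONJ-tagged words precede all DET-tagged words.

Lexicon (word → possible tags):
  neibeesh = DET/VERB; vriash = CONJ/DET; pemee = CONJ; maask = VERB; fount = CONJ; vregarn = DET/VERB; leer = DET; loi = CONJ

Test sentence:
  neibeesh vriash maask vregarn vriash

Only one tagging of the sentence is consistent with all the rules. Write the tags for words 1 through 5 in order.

VERB DET VERB VERB DET

Candidates per position — 1:neibeesh {DET,VERB}; 2:vriash {CONJ,DET}; 3:maask {VERB}; 4:vregarn {DET,VERB}; 5:vriash {CONJ,DET}.
If word 5 were CONJ, no tagging could satisfy rule 3; so word 5 is DET.
If word 4 were DET, no tagging could satisfy rule 2; so word 4 is VERB.
The remaining ambiguous positions (1, 2) are resolved jointly — only one combination satisfies every rule.
That leaves exactly one tagging: VERB DET VERB VERB DET.
Rule-by-rule: rule 1 holds; rule 2 holds; rule 3 holds; rule 4 holds.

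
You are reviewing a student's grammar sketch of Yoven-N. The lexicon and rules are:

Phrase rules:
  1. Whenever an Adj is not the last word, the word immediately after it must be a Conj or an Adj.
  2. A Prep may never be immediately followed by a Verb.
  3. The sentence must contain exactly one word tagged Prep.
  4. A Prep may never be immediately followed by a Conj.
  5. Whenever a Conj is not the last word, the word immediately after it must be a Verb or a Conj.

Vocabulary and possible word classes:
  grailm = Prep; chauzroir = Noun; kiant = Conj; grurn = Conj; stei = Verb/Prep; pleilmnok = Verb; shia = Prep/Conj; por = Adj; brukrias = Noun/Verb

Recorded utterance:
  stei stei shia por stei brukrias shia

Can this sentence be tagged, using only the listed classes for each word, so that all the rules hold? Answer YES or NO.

Candidates per position — 1:stei {Verb,Prep}; 2:stei {Verb,Prep}; 3:shia {Prep,Conj}; 4:por {Adj}; 5:stei {Verb,Prep}; 6:brukrias {Noun,Verb}; 7:shia {Prep,Conj}.
Rule 1 cannot be satisfied by any choice of tags from the lexicon.
So there is no consistent tagging.

NO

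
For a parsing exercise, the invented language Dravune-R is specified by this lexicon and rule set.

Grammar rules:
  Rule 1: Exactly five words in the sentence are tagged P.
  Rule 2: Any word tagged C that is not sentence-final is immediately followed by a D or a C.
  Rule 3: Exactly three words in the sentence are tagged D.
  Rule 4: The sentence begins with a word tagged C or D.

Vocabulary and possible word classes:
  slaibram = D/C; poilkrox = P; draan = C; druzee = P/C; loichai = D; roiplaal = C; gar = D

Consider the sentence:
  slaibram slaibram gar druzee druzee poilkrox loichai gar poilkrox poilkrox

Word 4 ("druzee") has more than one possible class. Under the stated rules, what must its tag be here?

P

Candidates per position — 1:slaibram {D,C}; 2:slaibram {D,C}; 3:gar {D}; 4:druzee {P,C}; 5:druzee {P,C}; 6:poilkrox {P}; 7:loichai {D}; 8:gar {D}; 9:poilkrox {P}; 10:poilkrox {P}.
If word 1 were D, no tagging could satisfy rule 3; so word 1 is C.
If word 2 were D, no tagging could satisfy rule 3; so word 2 is C.
If word 4 were C, no tagging could satisfy rule 1; so word 4 is P.
If word 5 were C, no tagging could satisfy rule 1; so word 5 is P.
The only consistent sequence is: C C D P P P D D P P.
Check: rule 1 ok; rule 2 ok; rule 3 ok; rule 4 ok.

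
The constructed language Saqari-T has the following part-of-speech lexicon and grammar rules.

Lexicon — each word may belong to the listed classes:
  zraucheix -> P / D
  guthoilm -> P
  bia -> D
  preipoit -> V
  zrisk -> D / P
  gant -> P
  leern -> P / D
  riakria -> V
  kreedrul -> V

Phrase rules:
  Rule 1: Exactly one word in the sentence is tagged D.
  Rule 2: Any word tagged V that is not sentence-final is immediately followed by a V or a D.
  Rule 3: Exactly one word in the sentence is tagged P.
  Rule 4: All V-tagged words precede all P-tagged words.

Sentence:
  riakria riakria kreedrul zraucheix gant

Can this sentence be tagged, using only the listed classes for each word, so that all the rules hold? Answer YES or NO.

Candidates per position — 1:riakria {V}; 2:riakria {V}; 3:kreedrul {V}; 4:zraucheix {P,D}; 5:gant {P}.
One satisfying assignment: V V V D P.
Check: rule 1 satisfied; rule 2 satisfied; rule 3 satisfied; rule 4 satisfied.

YES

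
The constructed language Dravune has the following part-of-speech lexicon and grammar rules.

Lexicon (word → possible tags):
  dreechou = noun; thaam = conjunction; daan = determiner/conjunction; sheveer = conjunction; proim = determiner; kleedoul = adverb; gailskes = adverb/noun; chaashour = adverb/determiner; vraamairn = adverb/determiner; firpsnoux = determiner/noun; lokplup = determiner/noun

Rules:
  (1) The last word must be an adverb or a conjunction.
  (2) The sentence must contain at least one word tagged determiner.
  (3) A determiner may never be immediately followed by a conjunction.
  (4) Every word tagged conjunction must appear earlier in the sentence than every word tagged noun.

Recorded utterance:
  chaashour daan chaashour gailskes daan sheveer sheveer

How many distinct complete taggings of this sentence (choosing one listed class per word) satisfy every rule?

5

Candidates per position — 1:chaashour {adverb,determiner}; 2:daan {determiner,conjunction}; 3:chaashour {adverb,determiner}; 4:gailskes {adverb,noun}; 5:daan {determiner,conjunction}; 6:sheveer {conjunction}; 7:sheveer {conjunction}.
There are 32 candidate sequences in total.
The sequences that satisfy every rule: adverb determiner adverb adverb conjunction conjunction conjunction; adverb determiner determiner adverb conjunction conjunction conjunction; adverb conjunction determiner adverb conjunction conjunction conjunction; determiner determiner adverb adverb conjunction conjunction conjunction; determiner determiner determiner adverb conjunction conjunction conjunction.
Count = 5.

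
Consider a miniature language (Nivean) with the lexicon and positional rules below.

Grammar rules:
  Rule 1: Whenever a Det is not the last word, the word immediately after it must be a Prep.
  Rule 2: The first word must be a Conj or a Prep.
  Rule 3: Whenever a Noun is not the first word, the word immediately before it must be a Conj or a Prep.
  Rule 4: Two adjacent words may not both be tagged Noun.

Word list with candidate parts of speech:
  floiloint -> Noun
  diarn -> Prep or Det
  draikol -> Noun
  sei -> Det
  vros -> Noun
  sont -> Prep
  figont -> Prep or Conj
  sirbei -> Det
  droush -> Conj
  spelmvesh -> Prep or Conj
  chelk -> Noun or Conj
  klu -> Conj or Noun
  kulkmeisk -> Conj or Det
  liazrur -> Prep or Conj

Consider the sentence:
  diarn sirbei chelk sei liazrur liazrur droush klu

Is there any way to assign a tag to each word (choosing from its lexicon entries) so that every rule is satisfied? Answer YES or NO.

NO

Candidates per position — 1:diarn {Prep,Det}; 2:sirbei {Det}; 3:chelk {Noun,Conj}; 4:sei {Det}; 5:liazrur {Prep,Conj}; 6:liazrur {Prep,Conj}; 7:droush {Conj}; 8:klu {Conj,Noun}.
Rule 1 cannot be satisfied by any choice of tags from the lexicon.
So there is no consistent tagging.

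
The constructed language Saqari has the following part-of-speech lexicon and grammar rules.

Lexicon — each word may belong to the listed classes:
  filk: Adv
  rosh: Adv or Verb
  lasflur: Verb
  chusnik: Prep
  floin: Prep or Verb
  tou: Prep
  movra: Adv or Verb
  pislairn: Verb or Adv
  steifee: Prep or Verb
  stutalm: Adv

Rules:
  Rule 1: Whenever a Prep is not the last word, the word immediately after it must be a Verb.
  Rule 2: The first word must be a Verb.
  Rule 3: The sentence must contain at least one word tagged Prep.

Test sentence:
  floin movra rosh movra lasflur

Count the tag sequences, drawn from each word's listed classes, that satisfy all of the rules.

0

Candidates per position — 1:floin {Prep,Verb}; 2:movra {Adv,Verb}; 3:rosh {Adv,Verb}; 4:movra {Adv,Verb}; 5:lasflur {Verb}.
There are 16 candidate sequences in total.
Every candidate sequence violates at least one rule; no consistent tagging exists.
Count = 0.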